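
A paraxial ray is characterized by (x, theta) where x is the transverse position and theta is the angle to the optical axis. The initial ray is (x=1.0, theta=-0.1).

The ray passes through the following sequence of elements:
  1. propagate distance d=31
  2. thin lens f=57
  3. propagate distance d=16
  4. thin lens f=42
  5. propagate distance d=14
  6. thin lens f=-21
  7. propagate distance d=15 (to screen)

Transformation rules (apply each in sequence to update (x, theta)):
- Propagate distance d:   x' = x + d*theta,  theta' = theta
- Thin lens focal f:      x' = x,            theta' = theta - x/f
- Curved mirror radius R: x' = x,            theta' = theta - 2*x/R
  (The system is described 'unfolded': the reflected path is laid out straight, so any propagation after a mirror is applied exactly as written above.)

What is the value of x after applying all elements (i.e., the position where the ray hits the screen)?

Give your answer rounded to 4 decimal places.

Answer: -4.9071

Derivation:
Initial: x=1.0000 theta=-0.1000
After 1 (propagate distance d=31): x=-2.1000 theta=-0.1000
After 2 (thin lens f=57): x=-2.1000 theta=-6/95 (≈-0.0632)
After 3 (propagate distance d=16): x=-591/190 (≈-3.1105) theta=-6/95 (≈-0.0632)
After 4 (thin lens f=42): x=-591/190 (≈-3.1105) theta=29/2660 (≈0.0109)
After 5 (propagate distance d=14): x=-281/95 (≈-2.9579) theta=29/2660 (≈0.0109)
After 6 (thin lens f=-21): x=-281/95 (≈-2.9579) theta=-1037/7980 (≈-0.1299)
After 7 (propagate distance d=15 (to screen)): x=-687/140 (≈-4.9071) theta=-1037/7980 (≈-0.1299)
Rounded to 4 decimal places: x = -4.9071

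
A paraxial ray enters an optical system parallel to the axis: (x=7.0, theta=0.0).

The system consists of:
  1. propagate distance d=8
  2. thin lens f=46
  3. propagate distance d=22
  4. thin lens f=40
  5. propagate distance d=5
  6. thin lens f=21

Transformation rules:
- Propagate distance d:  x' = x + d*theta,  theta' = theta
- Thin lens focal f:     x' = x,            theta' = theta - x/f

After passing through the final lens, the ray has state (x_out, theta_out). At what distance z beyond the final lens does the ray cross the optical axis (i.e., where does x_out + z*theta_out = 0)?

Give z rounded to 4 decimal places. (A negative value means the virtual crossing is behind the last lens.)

Answer: 6.7742

Derivation:
Initial: x=7.0000 theta=0.0000
After 1 (propagate distance d=8): x=7.0000 theta=0.0000
After 2 (thin lens f=46): x=7.0000 theta=-7/46 (≈-0.1522)
After 3 (propagate distance d=22): x=84/23 (≈3.6522) theta=-7/46 (≈-0.1522)
After 4 (thin lens f=40): x=84/23 (≈3.6522) theta=-28/115 (≈-0.2435)
After 5 (propagate distance d=5): x=56/23 (≈2.4348) theta=-28/115 (≈-0.2435)
After 6 (thin lens f=21): x=56/23 (≈2.4348) theta=-124/345 (≈-0.3594)
z_focus = -x_out/theta_out = -(56/23)/(-124/345) = 210/31 ≈ 6.7742
Rounded to 4 decimal places: z = 6.7742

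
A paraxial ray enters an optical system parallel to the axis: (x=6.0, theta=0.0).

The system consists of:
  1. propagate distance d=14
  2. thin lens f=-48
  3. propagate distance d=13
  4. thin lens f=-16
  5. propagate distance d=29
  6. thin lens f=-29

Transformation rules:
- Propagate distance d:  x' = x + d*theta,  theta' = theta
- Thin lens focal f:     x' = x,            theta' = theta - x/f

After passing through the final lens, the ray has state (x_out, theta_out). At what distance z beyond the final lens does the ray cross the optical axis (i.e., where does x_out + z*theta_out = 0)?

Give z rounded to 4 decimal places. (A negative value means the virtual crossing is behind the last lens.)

Initial: x=6.0000 theta=0.0000
After 1 (propagate distance d=14): x=6.0000 theta=0.0000
After 2 (thin lens f=-48): x=6.0000 theta=0.1250
After 3 (propagate distance d=13): x=7.6250 theta=0.1250
After 4 (thin lens f=-16): x=7.6250 theta=77/128 (≈0.6016)
After 5 (propagate distance d=29): x=3209/128 (≈25.0703) theta=77/128 (≈0.6016)
After 6 (thin lens f=-29): x=3209/128 (≈25.0703) theta=2721/1856 (≈1.4661)
z_focus = -x_out/theta_out = -(3209/128)/(2721/1856) = -93061/5442 ≈ -17.1005
Rounded to 4 decimal places: z = -17.1005

Answer: -17.1005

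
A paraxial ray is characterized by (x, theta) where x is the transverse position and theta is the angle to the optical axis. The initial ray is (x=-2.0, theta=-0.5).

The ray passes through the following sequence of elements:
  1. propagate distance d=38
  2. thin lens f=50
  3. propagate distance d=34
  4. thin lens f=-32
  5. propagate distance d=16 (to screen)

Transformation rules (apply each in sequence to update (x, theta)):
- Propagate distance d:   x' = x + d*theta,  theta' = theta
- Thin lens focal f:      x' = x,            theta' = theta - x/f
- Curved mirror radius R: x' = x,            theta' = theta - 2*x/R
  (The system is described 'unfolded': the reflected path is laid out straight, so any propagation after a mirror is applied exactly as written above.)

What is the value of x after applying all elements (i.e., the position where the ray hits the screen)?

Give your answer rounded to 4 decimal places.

Initial: x=-2.0000 theta=-0.5000
After 1 (propagate distance d=38): x=-21.0000 theta=-0.5000
After 2 (thin lens f=50): x=-21.0000 theta=-0.0800
After 3 (propagate distance d=34): x=-23.7200 theta=-0.0800
After 4 (thin lens f=-32): x=-23.7200 theta=-657/800 (≈-0.8213)
After 5 (propagate distance d=16 (to screen)): x=-36.8600 theta=-657/800 (≈-0.8213)
Rounded to 4 decimal places: x = -36.8600

Answer: -36.8600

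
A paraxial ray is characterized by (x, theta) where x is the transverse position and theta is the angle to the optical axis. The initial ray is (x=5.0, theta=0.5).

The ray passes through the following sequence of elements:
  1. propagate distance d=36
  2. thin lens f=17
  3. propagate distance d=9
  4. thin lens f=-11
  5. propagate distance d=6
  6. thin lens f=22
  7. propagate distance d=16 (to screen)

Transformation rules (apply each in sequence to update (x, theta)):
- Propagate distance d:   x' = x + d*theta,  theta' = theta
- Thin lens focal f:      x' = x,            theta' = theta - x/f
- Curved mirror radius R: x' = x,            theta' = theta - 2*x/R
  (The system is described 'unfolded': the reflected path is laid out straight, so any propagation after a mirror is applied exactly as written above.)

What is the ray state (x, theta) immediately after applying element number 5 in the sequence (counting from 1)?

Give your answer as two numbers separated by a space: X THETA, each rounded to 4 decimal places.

Answer: 18.5642 0.5401

Derivation:
Initial: x=5.0000 theta=0.5000
After 1 (propagate distance d=36): x=23.0000 theta=0.5000
After 2 (thin lens f=17): x=23.0000 theta=-29/34 (≈-0.8529)
After 3 (propagate distance d=9): x=521/34 (≈15.3235) theta=-29/34 (≈-0.8529)
After 4 (thin lens f=-11): x=521/34 (≈15.3235) theta=101/187 (≈0.5401)
After 5 (propagate distance d=6): x=6943/374 (≈18.5642) theta=101/187 (≈0.5401)
Rounded to 4 decimal places: x = 18.5642, theta = 0.5401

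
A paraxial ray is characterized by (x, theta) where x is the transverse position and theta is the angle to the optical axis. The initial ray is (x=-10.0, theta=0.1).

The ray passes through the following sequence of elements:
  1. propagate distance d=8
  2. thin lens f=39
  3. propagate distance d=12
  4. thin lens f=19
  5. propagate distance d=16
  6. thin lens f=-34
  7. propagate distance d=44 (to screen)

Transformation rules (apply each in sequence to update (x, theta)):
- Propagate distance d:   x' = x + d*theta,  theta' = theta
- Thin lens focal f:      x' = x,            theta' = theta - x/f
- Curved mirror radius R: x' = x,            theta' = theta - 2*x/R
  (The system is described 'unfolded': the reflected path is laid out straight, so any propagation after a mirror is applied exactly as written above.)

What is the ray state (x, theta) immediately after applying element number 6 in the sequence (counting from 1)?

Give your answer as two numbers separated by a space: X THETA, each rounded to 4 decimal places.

Answer: 4.5582 0.7420

Derivation:
Initial: x=-10.0000 theta=0.1000
After 1 (propagate distance d=8): x=-9.2000 theta=0.1000
After 2 (thin lens f=39): x=-9.2000 theta=131/390 (≈0.3359)
After 3 (propagate distance d=12): x=-336/65 (≈-5.1692) theta=131/390 (≈0.3359)
After 4 (thin lens f=19): x=-336/65 (≈-5.1692) theta=901/1482 (≈0.6080)
After 5 (propagate distance d=16): x=16888/3705 (≈4.5582) theta=901/1482 (≈0.6080)
After 6 (thin lens f=-34): x=16888/3705 (≈4.5582) theta=93473/125970 (≈0.7420)
Rounded to 4 decimal places: x = 4.5582, theta = 0.7420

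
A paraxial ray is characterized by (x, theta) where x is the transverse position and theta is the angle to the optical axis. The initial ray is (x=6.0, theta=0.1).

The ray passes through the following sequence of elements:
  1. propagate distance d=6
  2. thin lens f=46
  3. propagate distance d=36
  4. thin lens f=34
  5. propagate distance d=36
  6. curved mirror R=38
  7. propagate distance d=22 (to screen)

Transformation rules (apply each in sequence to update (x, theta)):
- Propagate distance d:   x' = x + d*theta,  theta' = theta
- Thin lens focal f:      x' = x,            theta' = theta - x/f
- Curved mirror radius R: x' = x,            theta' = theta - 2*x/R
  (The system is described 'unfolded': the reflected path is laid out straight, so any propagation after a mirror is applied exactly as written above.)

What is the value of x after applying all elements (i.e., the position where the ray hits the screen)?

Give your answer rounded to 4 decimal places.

Initial: x=6.0000 theta=0.1000
After 1 (propagate distance d=6): x=6.6000 theta=0.1000
After 2 (thin lens f=46): x=6.6000 theta=-1/23 (≈-0.0435)
After 3 (propagate distance d=36): x=579/115 (≈5.0348) theta=-1/23 (≈-0.0435)
After 4 (thin lens f=34): x=579/115 (≈5.0348) theta=-749/3910 (≈-0.1916)
After 5 (propagate distance d=36): x=-3639/1955 (≈-1.8614) theta=-749/3910 (≈-0.1916)
After 6 (curved mirror R=38): x=-3639/1955 (≈-1.8614) theta=-409/4370 (≈-0.0936)
After 7 (propagate distance d=22 (to screen)): x=-145624/37145 (≈-3.9204) theta=-409/4370 (≈-0.0936)
Rounded to 4 decimal places: x = -3.9204

Answer: -3.9204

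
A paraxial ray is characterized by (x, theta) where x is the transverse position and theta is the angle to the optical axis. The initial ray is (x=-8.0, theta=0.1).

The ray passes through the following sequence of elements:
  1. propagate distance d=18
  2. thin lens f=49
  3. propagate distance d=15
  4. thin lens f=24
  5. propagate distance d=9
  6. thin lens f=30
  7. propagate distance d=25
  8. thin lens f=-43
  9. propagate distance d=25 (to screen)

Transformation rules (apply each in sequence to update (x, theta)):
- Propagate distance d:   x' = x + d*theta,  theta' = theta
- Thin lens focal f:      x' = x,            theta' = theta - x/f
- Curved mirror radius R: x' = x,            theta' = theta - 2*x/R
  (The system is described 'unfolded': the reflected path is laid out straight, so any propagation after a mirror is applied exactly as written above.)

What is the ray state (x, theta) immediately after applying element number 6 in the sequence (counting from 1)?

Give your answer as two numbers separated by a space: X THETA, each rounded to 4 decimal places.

Initial: x=-8.0000 theta=0.1000
After 1 (propagate distance d=18): x=-6.2000 theta=0.1000
After 2 (thin lens f=49): x=-6.2000 theta=111/490 (≈0.2265)
After 3 (propagate distance d=15): x=-1373/490 (≈-2.8020) theta=111/490 (≈0.2265)
After 4 (thin lens f=24): x=-1373/490 (≈-2.8020) theta=4037/11760 (≈0.3433)
After 5 (propagate distance d=9): x=0.2875 theta=4037/11760 (≈0.3433)
After 6 (thin lens f=30): x=0.2875 theta=13081/39200 (≈0.3337)
Rounded to 4 decimal places: x = 0.2875, theta = 0.3337

Answer: 0.2875 0.3337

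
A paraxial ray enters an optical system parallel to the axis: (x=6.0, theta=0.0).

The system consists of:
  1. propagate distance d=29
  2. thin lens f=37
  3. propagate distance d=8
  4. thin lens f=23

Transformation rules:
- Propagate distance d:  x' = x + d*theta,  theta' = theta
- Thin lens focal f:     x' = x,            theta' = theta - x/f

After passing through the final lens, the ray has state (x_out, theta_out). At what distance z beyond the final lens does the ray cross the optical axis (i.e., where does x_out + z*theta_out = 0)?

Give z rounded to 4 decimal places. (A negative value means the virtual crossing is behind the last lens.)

Answer: 12.8269

Derivation:
Initial: x=6.0000 theta=0.0000
After 1 (propagate distance d=29): x=6.0000 theta=0.0000
After 2 (thin lens f=37): x=6.0000 theta=-6/37 (≈-0.1622)
After 3 (propagate distance d=8): x=174/37 (≈4.7027) theta=-6/37 (≈-0.1622)
After 4 (thin lens f=23): x=174/37 (≈4.7027) theta=-312/851 (≈-0.3666)
z_focus = -x_out/theta_out = -(174/37)/(-312/851) = 667/52 ≈ 12.8269
Rounded to 4 decimal places: z = 12.8269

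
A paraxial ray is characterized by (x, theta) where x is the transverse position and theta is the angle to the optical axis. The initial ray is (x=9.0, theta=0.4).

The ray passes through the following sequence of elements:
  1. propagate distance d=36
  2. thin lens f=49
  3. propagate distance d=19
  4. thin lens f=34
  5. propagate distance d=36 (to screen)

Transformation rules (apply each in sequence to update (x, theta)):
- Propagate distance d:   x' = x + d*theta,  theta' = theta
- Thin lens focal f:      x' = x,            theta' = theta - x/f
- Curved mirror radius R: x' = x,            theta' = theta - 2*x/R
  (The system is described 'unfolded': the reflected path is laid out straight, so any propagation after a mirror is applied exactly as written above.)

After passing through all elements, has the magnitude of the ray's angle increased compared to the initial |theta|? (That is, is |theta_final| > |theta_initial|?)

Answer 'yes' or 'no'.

Initial: x=9.0000 theta=0.4000
After 1 (propagate distance d=36): x=23.4000 theta=0.4000
After 2 (thin lens f=49): x=23.4000 theta=-19/245 (≈-0.0776)
After 3 (propagate distance d=19): x=5372/245 (≈21.9265) theta=-19/245 (≈-0.0776)
After 4 (thin lens f=34): x=5372/245 (≈21.9265) theta=-177/245 (≈-0.7224)
After 5 (propagate distance d=36 (to screen)): x=-200/49 (≈-4.0816) theta=-177/245 (≈-0.7224)
|theta_initial|=0.4000 |theta_final|=177/245 (≈0.7224) -> increased

Answer: yes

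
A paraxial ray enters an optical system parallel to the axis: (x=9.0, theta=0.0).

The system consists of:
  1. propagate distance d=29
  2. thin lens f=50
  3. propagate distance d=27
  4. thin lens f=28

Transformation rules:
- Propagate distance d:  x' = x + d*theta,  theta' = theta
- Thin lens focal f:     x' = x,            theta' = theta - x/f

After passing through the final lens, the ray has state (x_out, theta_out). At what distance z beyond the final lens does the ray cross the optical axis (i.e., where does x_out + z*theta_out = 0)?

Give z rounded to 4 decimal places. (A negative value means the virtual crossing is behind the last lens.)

Answer: 12.6275

Derivation:
Initial: x=9.0000 theta=0.0000
After 1 (propagate distance d=29): x=9.0000 theta=0.0000
After 2 (thin lens f=50): x=9.0000 theta=-0.1800
After 3 (propagate distance d=27): x=4.1400 theta=-0.1800
After 4 (thin lens f=28): x=4.1400 theta=-459/1400 (≈-0.3279)
z_focus = -x_out/theta_out = -(4.1400)/(-459/1400) = 644/51 ≈ 12.6275
Rounded to 4 decimal places: z = 12.6275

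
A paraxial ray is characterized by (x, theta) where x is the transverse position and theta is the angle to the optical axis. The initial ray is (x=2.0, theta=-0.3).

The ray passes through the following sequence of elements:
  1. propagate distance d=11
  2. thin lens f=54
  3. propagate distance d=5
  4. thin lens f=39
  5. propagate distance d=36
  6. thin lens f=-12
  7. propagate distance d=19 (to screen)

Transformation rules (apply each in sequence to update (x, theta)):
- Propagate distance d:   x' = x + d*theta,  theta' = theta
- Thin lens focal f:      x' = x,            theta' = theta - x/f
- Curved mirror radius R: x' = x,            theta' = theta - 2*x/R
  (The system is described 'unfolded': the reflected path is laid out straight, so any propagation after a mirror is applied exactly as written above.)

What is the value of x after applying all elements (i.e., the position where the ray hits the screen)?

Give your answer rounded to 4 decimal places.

Answer: -30.1307

Derivation:
Initial: x=2.0000 theta=-0.3000
After 1 (propagate distance d=11): x=-1.3000 theta=-0.3000
After 2 (thin lens f=54): x=-1.3000 theta=-149/540 (≈-0.2759)
After 3 (propagate distance d=5): x=-1447/540 (≈-2.6796) theta=-149/540 (≈-0.2759)
After 4 (thin lens f=39): x=-1447/540 (≈-2.6796) theta=-1091/5265 (≈-0.2072)
After 5 (propagate distance d=36): x=-71179/7020 (≈-10.1395) theta=-1091/5265 (≈-0.2072)
After 6 (thin lens f=-12): x=-71179/7020 (≈-10.1395) theta=-5909/5616 (≈-1.0522)
After 7 (propagate distance d=19 (to screen)): x=-846071/28080 (≈-30.1307) theta=-5909/5616 (≈-1.0522)
Rounded to 4 decimal places: x = -30.1307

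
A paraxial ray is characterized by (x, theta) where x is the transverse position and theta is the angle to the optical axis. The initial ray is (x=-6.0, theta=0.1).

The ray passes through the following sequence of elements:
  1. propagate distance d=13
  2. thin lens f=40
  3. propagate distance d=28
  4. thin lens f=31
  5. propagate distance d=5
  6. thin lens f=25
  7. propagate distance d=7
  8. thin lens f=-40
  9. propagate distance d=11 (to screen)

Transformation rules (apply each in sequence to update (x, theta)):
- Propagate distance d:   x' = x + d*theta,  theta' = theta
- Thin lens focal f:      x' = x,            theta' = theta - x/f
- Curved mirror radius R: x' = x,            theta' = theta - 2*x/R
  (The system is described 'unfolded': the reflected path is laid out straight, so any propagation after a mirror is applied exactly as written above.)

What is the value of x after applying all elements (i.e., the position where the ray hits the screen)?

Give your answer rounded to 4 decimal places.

Answer: 4.5174

Derivation:
Initial: x=-6.0000 theta=0.1000
After 1 (propagate distance d=13): x=-4.7000 theta=0.1000
After 2 (thin lens f=40): x=-4.7000 theta=0.2175
After 3 (propagate distance d=28): x=1.3900 theta=0.2175
After 4 (thin lens f=31): x=1.3900 theta=2141/12400 (≈0.1727)
After 5 (propagate distance d=5): x=27941/12400 (≈2.2533) theta=2141/12400 (≈0.1727)
After 6 (thin lens f=25): x=27941/12400 (≈2.2533) theta=1599/19375 (≈0.0825)
After 7 (propagate distance d=7): x=877613/310000 (≈2.8310) theta=1599/19375 (≈0.0825)
After 8 (thin lens f=-40): x=877613/310000 (≈2.8310) theta=1900973/12400000 (≈0.1533)
After 9 (propagate distance d=11 (to screen)): x=56015223/12400000 (≈4.5174) theta=1900973/12400000 (≈0.1533)
Rounded to 4 decimal places: x = 4.5174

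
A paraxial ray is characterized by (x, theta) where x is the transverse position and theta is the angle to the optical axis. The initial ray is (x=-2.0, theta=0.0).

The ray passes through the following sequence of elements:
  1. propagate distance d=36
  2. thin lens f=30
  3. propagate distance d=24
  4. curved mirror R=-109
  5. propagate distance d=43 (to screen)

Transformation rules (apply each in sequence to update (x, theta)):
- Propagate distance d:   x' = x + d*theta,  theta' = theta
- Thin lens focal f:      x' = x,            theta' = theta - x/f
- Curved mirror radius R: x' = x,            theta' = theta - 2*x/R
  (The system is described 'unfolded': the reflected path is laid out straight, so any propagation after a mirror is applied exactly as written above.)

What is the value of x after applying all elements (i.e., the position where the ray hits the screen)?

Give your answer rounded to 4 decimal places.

Initial: x=-2.0000 theta=0.0000
After 1 (propagate distance d=36): x=-2.0000 theta=0.0000
After 2 (thin lens f=30): x=-2.0000 theta=1/15 (≈0.0667)
After 3 (propagate distance d=24): x=-0.4000 theta=1/15 (≈0.0667)
After 4 (curved mirror R=-109): x=-0.4000 theta=97/1635 (≈0.0593)
After 5 (propagate distance d=43 (to screen)): x=3517/1635 (≈2.1511) theta=97/1635 (≈0.0593)
Rounded to 4 decimal places: x = 2.1511

Answer: 2.1511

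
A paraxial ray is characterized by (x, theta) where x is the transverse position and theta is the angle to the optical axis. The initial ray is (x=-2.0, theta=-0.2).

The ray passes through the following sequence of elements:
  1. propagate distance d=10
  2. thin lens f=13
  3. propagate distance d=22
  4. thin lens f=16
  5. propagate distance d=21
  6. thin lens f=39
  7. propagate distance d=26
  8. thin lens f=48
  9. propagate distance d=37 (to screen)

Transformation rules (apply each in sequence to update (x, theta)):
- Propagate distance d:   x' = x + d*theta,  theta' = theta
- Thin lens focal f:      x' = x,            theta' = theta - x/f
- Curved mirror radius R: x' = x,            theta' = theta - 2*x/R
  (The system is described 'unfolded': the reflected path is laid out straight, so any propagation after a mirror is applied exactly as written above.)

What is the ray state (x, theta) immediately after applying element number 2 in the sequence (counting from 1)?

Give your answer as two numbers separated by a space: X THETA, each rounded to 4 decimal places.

Initial: x=-2.0000 theta=-0.2000
After 1 (propagate distance d=10): x=-4.0000 theta=-0.2000
After 2 (thin lens f=13): x=-4.0000 theta=7/65 (≈0.1077)
Rounded to 4 decimal places: x = -4.0000, theta = 0.1077

Answer: -4.0000 0.1077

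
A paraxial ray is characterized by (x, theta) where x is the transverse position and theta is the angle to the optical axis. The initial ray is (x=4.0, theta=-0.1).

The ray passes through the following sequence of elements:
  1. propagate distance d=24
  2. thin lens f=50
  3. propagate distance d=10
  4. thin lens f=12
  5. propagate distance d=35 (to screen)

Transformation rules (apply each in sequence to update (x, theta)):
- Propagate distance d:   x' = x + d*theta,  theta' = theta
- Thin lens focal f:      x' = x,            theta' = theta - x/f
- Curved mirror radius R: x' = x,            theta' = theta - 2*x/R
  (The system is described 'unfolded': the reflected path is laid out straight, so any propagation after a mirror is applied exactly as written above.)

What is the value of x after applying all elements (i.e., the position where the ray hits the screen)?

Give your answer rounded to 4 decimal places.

Initial: x=4.0000 theta=-0.1000
After 1 (propagate distance d=24): x=1.6000 theta=-0.1000
After 2 (thin lens f=50): x=1.6000 theta=-0.1320
After 3 (propagate distance d=10): x=0.2800 theta=-0.1320
After 4 (thin lens f=12): x=0.2800 theta=-233/1500 (≈-0.1553)
After 5 (propagate distance d=35 (to screen)): x=-1547/300 (≈-5.1567) theta=-233/1500 (≈-0.1553)
Rounded to 4 decimal places: x = -5.1567

Answer: -5.1567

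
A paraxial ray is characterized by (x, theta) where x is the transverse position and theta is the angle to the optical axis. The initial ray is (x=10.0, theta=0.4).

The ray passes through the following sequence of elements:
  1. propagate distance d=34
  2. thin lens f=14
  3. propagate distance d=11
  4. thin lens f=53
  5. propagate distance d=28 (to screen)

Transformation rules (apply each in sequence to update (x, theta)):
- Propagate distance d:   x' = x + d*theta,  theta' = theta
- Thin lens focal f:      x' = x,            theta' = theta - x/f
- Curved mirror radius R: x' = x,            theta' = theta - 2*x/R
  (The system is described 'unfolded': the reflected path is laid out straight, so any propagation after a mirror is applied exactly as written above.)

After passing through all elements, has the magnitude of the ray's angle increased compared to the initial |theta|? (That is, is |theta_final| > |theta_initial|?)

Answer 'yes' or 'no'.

Answer: yes

Derivation:
Initial: x=10.0000 theta=0.4000
After 1 (propagate distance d=34): x=23.6000 theta=0.4000
After 2 (thin lens f=14): x=23.6000 theta=-9/7 (≈-1.2857)
After 3 (propagate distance d=11): x=331/35 (≈9.4571) theta=-9/7 (≈-1.2857)
After 4 (thin lens f=53): x=331/35 (≈9.4571) theta=-388/265 (≈-1.4642)
After 5 (propagate distance d=28 (to screen)): x=-11701/371 (≈-31.5391) theta=-388/265 (≈-1.4642)
|theta_initial|=0.4000 |theta_final|=388/265 (≈1.4642) -> increased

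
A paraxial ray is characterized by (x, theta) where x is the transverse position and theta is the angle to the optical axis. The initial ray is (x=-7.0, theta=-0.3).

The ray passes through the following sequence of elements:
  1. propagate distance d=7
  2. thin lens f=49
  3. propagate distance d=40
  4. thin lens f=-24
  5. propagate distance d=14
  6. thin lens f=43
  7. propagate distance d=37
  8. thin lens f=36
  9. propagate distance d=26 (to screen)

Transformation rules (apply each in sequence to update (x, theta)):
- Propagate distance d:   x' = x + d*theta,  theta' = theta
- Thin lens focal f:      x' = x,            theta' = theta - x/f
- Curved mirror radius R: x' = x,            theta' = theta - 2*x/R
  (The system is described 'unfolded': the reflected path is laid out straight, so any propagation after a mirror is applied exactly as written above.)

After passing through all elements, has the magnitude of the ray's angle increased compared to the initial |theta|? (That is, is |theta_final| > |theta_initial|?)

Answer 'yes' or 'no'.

Initial: x=-7.0000 theta=-0.3000
After 1 (propagate distance d=7): x=-9.1000 theta=-0.3000
After 2 (thin lens f=49): x=-9.1000 theta=-4/35 (≈-0.1143)
After 3 (propagate distance d=40): x=-957/70 (≈-13.6714) theta=-4/35 (≈-0.1143)
After 4 (thin lens f=-24): x=-957/70 (≈-13.6714) theta=-383/560 (≈-0.6839)
After 5 (propagate distance d=14): x=-6509/280 (≈-23.2464) theta=-383/560 (≈-0.6839)
After 6 (thin lens f=43): x=-6509/280 (≈-23.2464) theta=-493/3440 (≈-0.1433)
After 7 (propagate distance d=37): x=-687461/24080 (≈-28.5490) theta=-493/3440 (≈-0.1433)
After 8 (thin lens f=36): x=-687461/24080 (≈-28.5490) theta=112645/173376 (≈0.6497)
After 9 (propagate distance d=26 (to screen)): x=-5052373/433440 (≈-11.6565) theta=112645/173376 (≈0.6497)
|theta_initial|=0.3000 |theta_final|=112645/173376 (≈0.6497) -> increased

Answer: yes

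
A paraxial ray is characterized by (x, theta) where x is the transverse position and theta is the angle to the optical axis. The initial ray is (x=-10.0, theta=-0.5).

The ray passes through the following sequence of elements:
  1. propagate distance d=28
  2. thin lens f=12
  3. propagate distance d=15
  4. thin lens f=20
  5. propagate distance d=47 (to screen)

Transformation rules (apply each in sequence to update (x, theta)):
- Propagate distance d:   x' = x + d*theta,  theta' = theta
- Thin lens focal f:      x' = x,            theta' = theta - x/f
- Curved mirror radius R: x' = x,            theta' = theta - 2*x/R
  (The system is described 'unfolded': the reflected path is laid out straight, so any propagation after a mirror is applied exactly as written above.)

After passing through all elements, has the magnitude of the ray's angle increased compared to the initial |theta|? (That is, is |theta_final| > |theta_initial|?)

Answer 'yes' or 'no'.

Answer: yes

Derivation:
Initial: x=-10.0000 theta=-0.5000
After 1 (propagate distance d=28): x=-24.0000 theta=-0.5000
After 2 (thin lens f=12): x=-24.0000 theta=1.5000
After 3 (propagate distance d=15): x=-1.5000 theta=1.5000
After 4 (thin lens f=20): x=-1.5000 theta=1.5750
After 5 (propagate distance d=47 (to screen)): x=72.5250 theta=1.5750
|theta_initial|=0.5000 |theta_final|=1.5750 -> increased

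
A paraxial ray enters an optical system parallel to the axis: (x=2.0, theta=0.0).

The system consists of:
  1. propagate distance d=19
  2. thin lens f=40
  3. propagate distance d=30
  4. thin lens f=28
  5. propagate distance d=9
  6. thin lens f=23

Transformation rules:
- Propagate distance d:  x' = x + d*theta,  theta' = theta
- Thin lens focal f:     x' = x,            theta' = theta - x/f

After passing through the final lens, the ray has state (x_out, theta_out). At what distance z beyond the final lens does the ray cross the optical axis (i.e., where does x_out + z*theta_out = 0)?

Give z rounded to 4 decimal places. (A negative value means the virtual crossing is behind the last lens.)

Initial: x=2.0000 theta=0.0000
After 1 (propagate distance d=19): x=2.0000 theta=0.0000
After 2 (thin lens f=40): x=2.0000 theta=-0.0500
After 3 (propagate distance d=30): x=0.5000 theta=-0.0500
After 4 (thin lens f=28): x=0.5000 theta=-19/280 (≈-0.0679)
After 5 (propagate distance d=9): x=-31/280 (≈-0.1107) theta=-19/280 (≈-0.0679)
After 6 (thin lens f=23): x=-31/280 (≈-0.1107) theta=-29/460 (≈-0.0630)
z_focus = -x_out/theta_out = -(-31/280)/(-29/460) = -713/406 ≈ -1.7562
Rounded to 4 decimal places: z = -1.7562

Answer: -1.7562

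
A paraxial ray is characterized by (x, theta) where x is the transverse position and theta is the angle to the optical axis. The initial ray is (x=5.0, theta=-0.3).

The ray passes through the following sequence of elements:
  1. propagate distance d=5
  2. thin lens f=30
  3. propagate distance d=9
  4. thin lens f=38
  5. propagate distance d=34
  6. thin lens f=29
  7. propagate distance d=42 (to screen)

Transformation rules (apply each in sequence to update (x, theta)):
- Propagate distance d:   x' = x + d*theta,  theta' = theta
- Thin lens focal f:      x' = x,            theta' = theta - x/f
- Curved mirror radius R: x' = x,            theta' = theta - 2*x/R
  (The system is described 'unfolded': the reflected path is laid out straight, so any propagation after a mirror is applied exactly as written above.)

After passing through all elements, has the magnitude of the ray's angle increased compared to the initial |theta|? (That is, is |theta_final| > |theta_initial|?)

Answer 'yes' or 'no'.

Initial: x=5.0000 theta=-0.3000
After 1 (propagate distance d=5): x=3.5000 theta=-0.3000
After 2 (thin lens f=30): x=3.5000 theta=-5/12 (≈-0.4167)
After 3 (propagate distance d=9): x=-0.2500 theta=-5/12 (≈-0.4167)
After 4 (thin lens f=38): x=-0.2500 theta=-187/456 (≈-0.4101)
After 5 (propagate distance d=34): x=-809/57 (≈-14.1930) theta=-187/456 (≈-0.4101)
After 6 (thin lens f=29): x=-809/57 (≈-14.1930) theta=1049/13224 (≈0.0793)
After 7 (propagate distance d=42 (to screen)): x=-71815/6612 (≈-10.8613) theta=1049/13224 (≈0.0793)
|theta_initial|=0.3000 |theta_final|=1049/13224 (≈0.0793) -> not increased

Answer: no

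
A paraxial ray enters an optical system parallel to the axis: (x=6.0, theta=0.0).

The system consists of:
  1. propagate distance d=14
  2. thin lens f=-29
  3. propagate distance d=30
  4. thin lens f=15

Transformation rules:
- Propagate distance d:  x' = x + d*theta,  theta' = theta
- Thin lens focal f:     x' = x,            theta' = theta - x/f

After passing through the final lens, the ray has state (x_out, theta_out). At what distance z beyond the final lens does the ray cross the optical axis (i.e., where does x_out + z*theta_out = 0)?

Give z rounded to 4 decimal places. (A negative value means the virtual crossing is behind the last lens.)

Answer: 20.1136

Derivation:
Initial: x=6.0000 theta=0.0000
After 1 (propagate distance d=14): x=6.0000 theta=0.0000
After 2 (thin lens f=-29): x=6.0000 theta=6/29 (≈0.2069)
After 3 (propagate distance d=30): x=354/29 (≈12.2069) theta=6/29 (≈0.2069)
After 4 (thin lens f=15): x=354/29 (≈12.2069) theta=-88/145 (≈-0.6069)
z_focus = -x_out/theta_out = -(354/29)/(-88/145) = 885/44 ≈ 20.1136
Rounded to 4 decimal places: z = 20.1136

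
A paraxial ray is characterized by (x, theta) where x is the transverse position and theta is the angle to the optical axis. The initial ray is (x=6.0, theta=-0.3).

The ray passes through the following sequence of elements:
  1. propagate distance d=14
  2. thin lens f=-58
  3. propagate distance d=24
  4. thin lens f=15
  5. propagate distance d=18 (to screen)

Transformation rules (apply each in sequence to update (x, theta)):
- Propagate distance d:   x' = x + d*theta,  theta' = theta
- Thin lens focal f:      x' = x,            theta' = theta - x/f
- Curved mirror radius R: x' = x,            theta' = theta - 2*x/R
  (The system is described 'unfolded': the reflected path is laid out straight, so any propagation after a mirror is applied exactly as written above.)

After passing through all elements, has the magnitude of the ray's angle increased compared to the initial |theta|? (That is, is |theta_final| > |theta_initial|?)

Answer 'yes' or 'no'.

Initial: x=6.0000 theta=-0.3000
After 1 (propagate distance d=14): x=1.8000 theta=-0.3000
After 2 (thin lens f=-58): x=1.8000 theta=-39/145 (≈-0.2690)
After 3 (propagate distance d=24): x=-135/29 (≈-4.6552) theta=-39/145 (≈-0.2690)
After 4 (thin lens f=15): x=-135/29 (≈-4.6552) theta=6/145 (≈0.0414)
After 5 (propagate distance d=18 (to screen)): x=-567/145 (≈-3.9103) theta=6/145 (≈0.0414)
|theta_initial|=0.3000 |theta_final|=6/145 (≈0.0414) -> not increased

Answer: no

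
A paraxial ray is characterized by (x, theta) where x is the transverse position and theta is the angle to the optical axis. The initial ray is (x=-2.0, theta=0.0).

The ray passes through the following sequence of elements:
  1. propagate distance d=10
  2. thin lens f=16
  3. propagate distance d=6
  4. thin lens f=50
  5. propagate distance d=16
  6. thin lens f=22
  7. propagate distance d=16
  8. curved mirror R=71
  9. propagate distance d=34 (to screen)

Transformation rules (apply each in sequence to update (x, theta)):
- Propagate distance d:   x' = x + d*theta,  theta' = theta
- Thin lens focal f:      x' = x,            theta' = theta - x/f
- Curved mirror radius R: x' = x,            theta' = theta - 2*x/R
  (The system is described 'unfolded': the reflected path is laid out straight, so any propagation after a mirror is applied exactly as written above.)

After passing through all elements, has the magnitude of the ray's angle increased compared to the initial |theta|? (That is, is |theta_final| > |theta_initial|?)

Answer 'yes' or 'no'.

Initial: x=-2.0000 theta=0.0000
After 1 (propagate distance d=10): x=-2.0000 theta=0.0000
After 2 (thin lens f=16): x=-2.0000 theta=0.1250
After 3 (propagate distance d=6): x=-1.2500 theta=0.1250
After 4 (thin lens f=50): x=-1.2500 theta=0.1500
After 5 (propagate distance d=16): x=1.1500 theta=0.1500
After 6 (thin lens f=22): x=1.1500 theta=43/440 (≈0.0977)
After 7 (propagate distance d=16): x=597/220 (≈2.7136) theta=43/440 (≈0.0977)
After 8 (curved mirror R=71): x=597/220 (≈2.7136) theta=133/6248 (≈0.0213)
After 9 (propagate distance d=34 (to screen)): x=13423/3905 (≈3.4374) theta=133/6248 (≈0.0213)
|theta_initial|=0.0000 |theta_final|=133/6248 (≈0.0213) -> increased

Answer: yes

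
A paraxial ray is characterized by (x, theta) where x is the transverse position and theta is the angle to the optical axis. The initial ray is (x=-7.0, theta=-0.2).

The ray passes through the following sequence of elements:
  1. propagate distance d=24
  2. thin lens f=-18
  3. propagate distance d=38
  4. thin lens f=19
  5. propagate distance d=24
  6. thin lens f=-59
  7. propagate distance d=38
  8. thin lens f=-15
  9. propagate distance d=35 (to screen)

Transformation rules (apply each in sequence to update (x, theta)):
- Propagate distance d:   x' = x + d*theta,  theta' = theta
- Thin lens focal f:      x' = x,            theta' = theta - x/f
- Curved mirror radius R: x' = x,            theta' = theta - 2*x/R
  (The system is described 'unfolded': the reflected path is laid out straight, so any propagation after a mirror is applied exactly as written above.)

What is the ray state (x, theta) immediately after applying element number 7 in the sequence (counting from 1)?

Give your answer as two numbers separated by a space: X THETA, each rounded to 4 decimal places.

Initial: x=-7.0000 theta=-0.2000
After 1 (propagate distance d=24): x=-11.8000 theta=-0.2000
After 2 (thin lens f=-18): x=-11.8000 theta=-77/90 (≈-0.8556)
After 3 (propagate distance d=38): x=-1994/45 (≈-44.3111) theta=-77/90 (≈-0.8556)
After 4 (thin lens f=19): x=-1994/45 (≈-44.3111) theta=505/342 (≈1.4766)
After 5 (propagate distance d=24): x=-7586/855 (≈-8.8725) theta=505/342 (≈1.4766)
After 6 (thin lens f=-59): x=-7586/855 (≈-8.8725) theta=14867/11210 (≈1.3262)
After 7 (propagate distance d=38): x=2094683/50445 (≈41.5241) theta=14867/11210 (≈1.3262)
Rounded to 4 decimal places: x = 41.5241, theta = 1.3262

Answer: 41.5241 1.3262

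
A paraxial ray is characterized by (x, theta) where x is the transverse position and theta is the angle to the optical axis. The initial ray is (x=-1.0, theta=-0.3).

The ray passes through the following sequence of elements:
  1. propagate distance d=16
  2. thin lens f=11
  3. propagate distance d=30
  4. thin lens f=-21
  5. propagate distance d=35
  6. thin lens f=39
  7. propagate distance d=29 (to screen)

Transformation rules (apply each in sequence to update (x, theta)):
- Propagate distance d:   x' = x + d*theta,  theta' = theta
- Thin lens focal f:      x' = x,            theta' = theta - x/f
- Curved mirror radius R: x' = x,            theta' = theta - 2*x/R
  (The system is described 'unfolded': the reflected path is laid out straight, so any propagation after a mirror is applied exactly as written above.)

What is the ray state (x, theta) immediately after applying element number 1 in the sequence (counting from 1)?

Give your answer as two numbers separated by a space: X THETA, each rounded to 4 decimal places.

Initial: x=-1.0000 theta=-0.3000
After 1 (propagate distance d=16): x=-5.8000 theta=-0.3000
Rounded to 4 decimal places: x = -5.8000, theta = -0.3000

Answer: -5.8000 -0.3000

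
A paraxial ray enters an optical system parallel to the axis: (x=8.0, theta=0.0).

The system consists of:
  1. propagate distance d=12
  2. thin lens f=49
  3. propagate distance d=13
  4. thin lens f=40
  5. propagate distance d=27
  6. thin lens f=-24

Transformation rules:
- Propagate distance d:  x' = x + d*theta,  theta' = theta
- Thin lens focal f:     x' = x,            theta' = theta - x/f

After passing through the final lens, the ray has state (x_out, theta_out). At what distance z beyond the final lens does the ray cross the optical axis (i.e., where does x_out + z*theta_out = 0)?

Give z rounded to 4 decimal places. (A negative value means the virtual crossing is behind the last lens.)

Answer: -6.0296

Derivation:
Initial: x=8.0000 theta=0.0000
After 1 (propagate distance d=12): x=8.0000 theta=0.0000
After 2 (thin lens f=49): x=8.0000 theta=-8/49 (≈-0.1633)
After 3 (propagate distance d=13): x=288/49 (≈5.8776) theta=-8/49 (≈-0.1633)
After 4 (thin lens f=40): x=288/49 (≈5.8776) theta=-76/245 (≈-0.3102)
After 5 (propagate distance d=27): x=-612/245 (≈-2.4980) theta=-76/245 (≈-0.3102)
After 6 (thin lens f=-24): x=-612/245 (≈-2.4980) theta=-29/70 (≈-0.4143)
z_focus = -x_out/theta_out = -(-612/245)/(-29/70) = -1224/203 ≈ -6.0296
Rounded to 4 decimal places: z = -6.0296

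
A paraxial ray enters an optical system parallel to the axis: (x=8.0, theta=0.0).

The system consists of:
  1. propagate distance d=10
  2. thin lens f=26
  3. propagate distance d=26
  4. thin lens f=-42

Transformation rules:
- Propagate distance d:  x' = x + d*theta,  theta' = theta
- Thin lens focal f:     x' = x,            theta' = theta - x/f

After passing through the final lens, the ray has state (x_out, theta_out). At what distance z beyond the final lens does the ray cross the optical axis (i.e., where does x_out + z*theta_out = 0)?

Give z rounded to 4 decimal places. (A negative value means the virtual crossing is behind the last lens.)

Initial: x=8.0000 theta=0.0000
After 1 (propagate distance d=10): x=8.0000 theta=0.0000
After 2 (thin lens f=26): x=8.0000 theta=-4/13 (≈-0.3077)
After 3 (propagate distance d=26): x=0.0000 theta=-4/13 (≈-0.3077)
After 4 (thin lens f=-42): x=0.0000 theta=-4/13 (≈-0.3077)
z_focus = -x_out/theta_out = -(0.0000)/(-4/13) = 0.0000
Rounded to 4 decimal places: z = 0.0000

Answer: 0.0000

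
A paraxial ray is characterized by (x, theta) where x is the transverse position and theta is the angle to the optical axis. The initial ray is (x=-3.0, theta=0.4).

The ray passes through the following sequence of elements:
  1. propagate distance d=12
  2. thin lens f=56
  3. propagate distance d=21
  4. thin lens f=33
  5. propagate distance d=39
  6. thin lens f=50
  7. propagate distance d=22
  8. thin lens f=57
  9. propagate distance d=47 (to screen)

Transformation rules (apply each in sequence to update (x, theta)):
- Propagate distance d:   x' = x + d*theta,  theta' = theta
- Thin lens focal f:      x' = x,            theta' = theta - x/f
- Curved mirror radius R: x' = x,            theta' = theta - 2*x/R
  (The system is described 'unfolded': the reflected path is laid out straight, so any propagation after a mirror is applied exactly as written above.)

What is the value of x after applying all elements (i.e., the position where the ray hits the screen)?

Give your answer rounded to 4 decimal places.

Answer: -6.5893

Derivation:
Initial: x=-3.0000 theta=0.4000
After 1 (propagate distance d=12): x=1.8000 theta=0.4000
After 2 (thin lens f=56): x=1.8000 theta=103/280 (≈0.3679)
After 3 (propagate distance d=21): x=9.5250 theta=103/280 (≈0.3679)
After 4 (thin lens f=33): x=9.5250 theta=61/770 (≈0.0792)
After 5 (propagate distance d=39): x=38853/3080 (≈12.6146) theta=61/770 (≈0.0792)
After 6 (thin lens f=50): x=38853/3080 (≈12.6146) theta=-2423/14000 (≈-0.1731)
After 7 (propagate distance d=22): x=339071/38500 (≈8.8070) theta=-2423/14000 (≈-0.1731)
After 8 (thin lens f=57): x=339071/38500 (≈8.8070) theta=-575101/1755600 (≈-0.3276)
After 9 (propagate distance d=47 (to screen)): x=-57840547/8778000 (≈-6.5893) theta=-575101/1755600 (≈-0.3276)
Rounded to 4 decimal places: x = -6.5893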